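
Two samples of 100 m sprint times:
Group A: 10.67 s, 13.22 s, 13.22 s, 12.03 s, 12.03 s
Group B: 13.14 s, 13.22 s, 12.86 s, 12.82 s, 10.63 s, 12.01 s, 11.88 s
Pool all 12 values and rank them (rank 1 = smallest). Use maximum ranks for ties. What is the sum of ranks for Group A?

38

Sorted (ascending): 10.63, 10.67, 11.88, 12.01, 12.03, 12.03, 12.82, 12.86, 13.14, 13.22, 13.22, 13.22
The 2 values of 12.03 occupy positions 5–6 → each gets rank 6.
The 3 values of 13.22 occupy positions 10–12 → each gets rank 12.
Group A values → pooled ranks: 10.67→2, 13.22→12, 13.22→12, 12.03→6, 12.03→6
Rank sum = 2 + 12 + 12 + 6 + 6 = 38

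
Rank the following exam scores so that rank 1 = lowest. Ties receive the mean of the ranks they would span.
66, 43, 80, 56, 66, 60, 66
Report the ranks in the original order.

5, 1, 7, 2, 5, 3, 5

Sorted (ascending): 43, 56, 60, 66, 66, 66, 80
The 3 values of 66 occupy positions 4–6 → average rank 5.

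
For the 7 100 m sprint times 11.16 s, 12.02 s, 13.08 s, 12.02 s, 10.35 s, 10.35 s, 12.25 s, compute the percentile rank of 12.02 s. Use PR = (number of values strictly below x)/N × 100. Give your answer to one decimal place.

42.9

N = 7.
Strictly below 12.02: 3. Equal to 12.02: 2.
PR = 3/7 × 100 = 42.9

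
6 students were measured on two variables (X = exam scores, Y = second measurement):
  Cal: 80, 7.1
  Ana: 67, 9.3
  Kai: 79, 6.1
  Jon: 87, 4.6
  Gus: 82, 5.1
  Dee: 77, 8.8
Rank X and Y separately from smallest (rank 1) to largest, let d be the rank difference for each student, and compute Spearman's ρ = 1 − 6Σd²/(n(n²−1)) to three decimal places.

Ranks of variable 1: 4, 1, 3, 6, 5, 2
Ranks of variable 2: 4, 6, 3, 1, 2, 5
d = r₁ − r₂: 0, -5, 0, 5, 3, -3
d²: 0, 25, 0, 25, 9, 9; Σd² = 68
ρ = 1 − 6·68/(6·35) = 1 − 408/210 = -0.943

-0.943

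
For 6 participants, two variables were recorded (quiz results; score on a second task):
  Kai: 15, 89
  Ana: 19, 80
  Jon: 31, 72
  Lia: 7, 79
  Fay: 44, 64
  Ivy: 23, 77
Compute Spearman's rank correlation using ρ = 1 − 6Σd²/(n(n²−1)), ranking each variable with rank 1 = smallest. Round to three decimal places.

-0.829

Ranks of variable 1: 2, 3, 5, 1, 6, 4
Ranks of variable 2: 6, 5, 2, 4, 1, 3
d = r₁ − r₂: -4, -2, 3, -3, 5, 1
d²: 16, 4, 9, 9, 25, 1; Σd² = 64
ρ = 1 − 6·64/(6·35) = 1 − 384/210 = -0.829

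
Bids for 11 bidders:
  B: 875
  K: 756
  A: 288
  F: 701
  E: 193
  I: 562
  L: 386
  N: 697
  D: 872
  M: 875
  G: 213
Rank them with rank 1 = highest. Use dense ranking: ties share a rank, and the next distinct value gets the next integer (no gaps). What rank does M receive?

1

Sorted (descending): 875, 875, 872, 756, 701, 697, 562, 386, 288, 213, 193
The 2 values of 875 share dense rank 1.
Remaining distinct values take the next consecutive integers.
M has value 875 → rank 1.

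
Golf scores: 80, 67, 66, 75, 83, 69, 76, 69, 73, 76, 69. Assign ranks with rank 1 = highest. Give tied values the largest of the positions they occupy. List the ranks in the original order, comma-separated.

Sorted (descending): 83, 80, 76, 76, 75, 73, 69, 69, 69, 67, 66
The 2 values of 76 occupy positions 3–4 → each gets rank 4.
The 3 values of 69 occupy positions 7–9 → each gets rank 9.

2, 10, 11, 5, 1, 9, 4, 9, 6, 4, 9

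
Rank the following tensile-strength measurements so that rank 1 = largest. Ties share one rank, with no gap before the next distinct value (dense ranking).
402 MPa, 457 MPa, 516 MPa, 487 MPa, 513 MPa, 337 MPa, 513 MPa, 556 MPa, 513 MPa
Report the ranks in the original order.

6, 5, 2, 4, 3, 7, 3, 1, 3

Sorted (descending): 556, 516, 513, 513, 513, 487, 457, 402, 337
The 3 values of 513 share dense rank 3.
Remaining distinct values take the next consecutive integers.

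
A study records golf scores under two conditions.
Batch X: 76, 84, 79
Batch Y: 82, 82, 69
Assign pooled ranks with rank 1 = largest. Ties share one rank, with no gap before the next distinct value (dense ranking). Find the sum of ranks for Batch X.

Sorted (descending): 84, 82, 82, 79, 76, 69
The 2 values of 82 share dense rank 2.
Remaining distinct values take the next consecutive integers.
Batch X values → pooled ranks: 76→4, 84→1, 79→3
Rank sum = 4 + 1 + 3 = 8

8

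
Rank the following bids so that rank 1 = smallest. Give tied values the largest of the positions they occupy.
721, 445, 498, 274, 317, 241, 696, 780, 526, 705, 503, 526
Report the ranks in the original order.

11, 4, 5, 2, 3, 1, 9, 12, 8, 10, 6, 8

Sorted (ascending): 241, 274, 317, 445, 498, 503, 526, 526, 696, 705, 721, 780
The 2 values of 526 occupy positions 7–8 → each gets rank 8.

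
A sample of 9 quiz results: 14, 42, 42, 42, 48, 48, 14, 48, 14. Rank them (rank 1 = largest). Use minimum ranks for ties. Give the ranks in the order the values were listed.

Sorted (descending): 48, 48, 48, 42, 42, 42, 14, 14, 14
The 3 values of 48 occupy positions 1–3 → each gets rank 1.
The 3 values of 42 occupy positions 4–6 → each gets rank 4.
The 3 values of 14 occupy positions 7–9 → each gets rank 7.

7, 4, 4, 4, 1, 1, 7, 1, 7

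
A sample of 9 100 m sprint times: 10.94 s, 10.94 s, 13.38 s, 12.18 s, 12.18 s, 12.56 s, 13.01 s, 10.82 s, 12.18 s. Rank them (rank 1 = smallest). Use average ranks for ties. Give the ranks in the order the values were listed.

2.5, 2.5, 9, 5, 5, 7, 8, 1, 5

Sorted (ascending): 10.82, 10.94, 10.94, 12.18, 12.18, 12.18, 12.56, 13.01, 13.38
The 2 values of 10.94 occupy positions 2–3 → average rank (2+3)/2 = 2.5.
The 3 values of 12.18 occupy positions 4–6 → average rank 5.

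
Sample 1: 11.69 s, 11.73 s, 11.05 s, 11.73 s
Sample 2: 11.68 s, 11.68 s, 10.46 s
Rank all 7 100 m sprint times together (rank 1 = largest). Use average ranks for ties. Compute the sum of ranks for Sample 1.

Sorted (descending): 11.73, 11.73, 11.69, 11.68, 11.68, 11.05, 10.46
The 2 values of 11.73 occupy positions 1–2 → average rank (1+2)/2 = 1.5.
The 2 values of 11.68 occupy positions 4–5 → average rank (4+5)/2 = 4.5.
Sample 1 values → pooled ranks: 11.69→3, 11.73→1.5, 11.05→6, 11.73→1.5
Rank sum = 3 + 1.5 + 6 + 1.5 = 12

12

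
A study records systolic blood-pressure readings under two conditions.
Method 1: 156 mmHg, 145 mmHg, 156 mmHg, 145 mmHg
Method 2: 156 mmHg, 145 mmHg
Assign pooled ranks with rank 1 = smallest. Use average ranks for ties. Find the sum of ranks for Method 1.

Sorted (ascending): 145, 145, 145, 156, 156, 156
The 3 values of 145 occupy positions 1–3 → average rank 2.
The 3 values of 156 occupy positions 4–6 → average rank 5.
Method 1 values → pooled ranks: 156→5, 145→2, 156→5, 145→2
Rank sum = 5 + 2 + 5 + 2 = 14

14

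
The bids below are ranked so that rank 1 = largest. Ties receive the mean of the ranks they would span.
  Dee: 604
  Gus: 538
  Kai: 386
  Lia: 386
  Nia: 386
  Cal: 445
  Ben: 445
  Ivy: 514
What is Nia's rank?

Sorted (descending): 604, 538, 514, 445, 445, 386, 386, 386
The 2 values of 445 occupy positions 4–5 → average rank (4+5)/2 = 4.5.
The 3 values of 386 occupy positions 6–8 → average rank 7.
Nia has value 386 → rank 7.

7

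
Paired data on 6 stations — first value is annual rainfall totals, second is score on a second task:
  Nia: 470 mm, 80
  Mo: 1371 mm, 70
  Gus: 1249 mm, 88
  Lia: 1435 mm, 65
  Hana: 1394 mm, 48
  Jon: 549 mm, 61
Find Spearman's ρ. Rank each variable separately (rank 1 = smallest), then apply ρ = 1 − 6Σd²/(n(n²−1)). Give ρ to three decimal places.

Ranks of variable 1: 1, 4, 3, 6, 5, 2
Ranks of variable 2: 5, 4, 6, 3, 1, 2
d = r₁ − r₂: -4, 0, -3, 3, 4, 0
d²: 16, 0, 9, 9, 16, 0; Σd² = 50
ρ = 1 − 6·50/(6·35) = 1 − 300/210 = -0.429

-0.429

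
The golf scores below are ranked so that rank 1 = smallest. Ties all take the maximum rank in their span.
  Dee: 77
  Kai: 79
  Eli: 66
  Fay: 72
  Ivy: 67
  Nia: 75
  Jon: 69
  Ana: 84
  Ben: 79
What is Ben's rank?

8

Sorted (ascending): 66, 67, 69, 72, 75, 77, 79, 79, 84
The 2 values of 79 occupy positions 7–8 → each gets rank 8.
Ben has value 79 → rank 8.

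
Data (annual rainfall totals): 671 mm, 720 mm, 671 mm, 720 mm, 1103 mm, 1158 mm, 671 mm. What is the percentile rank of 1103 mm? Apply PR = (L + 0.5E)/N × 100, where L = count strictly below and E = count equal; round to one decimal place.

78.6

N = 7.
Strictly below 1103: 5. Equal to 1103: 1.
PR = (5 + 0.5·1)/7 × 100 = 78.6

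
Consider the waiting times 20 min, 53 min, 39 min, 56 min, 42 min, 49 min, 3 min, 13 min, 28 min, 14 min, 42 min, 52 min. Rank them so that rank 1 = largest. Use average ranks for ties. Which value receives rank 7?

Sorted (descending): 56, 53, 52, 49, 42, 42, 39, 28, 20, 14, 13, 3
The 2 values of 42 occupy positions 5–6 → average rank (5+6)/2 = 5.5.
Rank 7 → value 39.

39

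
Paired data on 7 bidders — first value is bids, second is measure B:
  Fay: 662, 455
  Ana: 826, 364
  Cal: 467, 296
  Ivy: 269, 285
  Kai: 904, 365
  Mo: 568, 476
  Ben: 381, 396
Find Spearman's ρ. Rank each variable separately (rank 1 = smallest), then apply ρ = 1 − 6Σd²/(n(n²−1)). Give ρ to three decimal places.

0.321

Ranks of variable 1: 5, 6, 3, 1, 7, 4, 2
Ranks of variable 2: 6, 3, 2, 1, 4, 7, 5
d = r₁ − r₂: -1, 3, 1, 0, 3, -3, -3
d²: 1, 9, 1, 0, 9, 9, 9; Σd² = 38
ρ = 1 − 6·38/(7·48) = 1 − 228/336 = 0.321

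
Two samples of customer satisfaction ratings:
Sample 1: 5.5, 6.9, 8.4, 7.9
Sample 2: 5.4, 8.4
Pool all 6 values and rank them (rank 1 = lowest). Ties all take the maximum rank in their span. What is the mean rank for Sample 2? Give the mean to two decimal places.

Sorted (ascending): 5.4, 5.5, 6.9, 7.9, 8.4, 8.4
The 2 values of 8.4 occupy positions 5–6 → each gets rank 6.
Sample 2 values → pooled ranks: 5.4→1, 8.4→6
Mean rank = (1 + 6) / 2 = 3.50

3.50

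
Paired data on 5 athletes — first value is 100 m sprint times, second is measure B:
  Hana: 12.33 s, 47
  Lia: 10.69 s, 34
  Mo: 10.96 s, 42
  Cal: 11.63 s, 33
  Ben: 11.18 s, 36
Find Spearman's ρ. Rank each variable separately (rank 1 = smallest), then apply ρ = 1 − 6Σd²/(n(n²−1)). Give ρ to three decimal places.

Ranks of variable 1: 5, 1, 2, 4, 3
Ranks of variable 2: 5, 2, 4, 1, 3
d = r₁ − r₂: 0, -1, -2, 3, 0
d²: 0, 1, 4, 9, 0; Σd² = 14
ρ = 1 − 6·14/(5·24) = 1 − 84/120 = 0.300

0.300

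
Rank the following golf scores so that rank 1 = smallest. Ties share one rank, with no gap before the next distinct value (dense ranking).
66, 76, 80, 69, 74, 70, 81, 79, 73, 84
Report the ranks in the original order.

Sorted (ascending): 66, 69, 70, 73, 74, 76, 79, 80, 81, 84
No ties — each value takes its position as its rank.

1, 6, 8, 2, 5, 3, 9, 7, 4, 10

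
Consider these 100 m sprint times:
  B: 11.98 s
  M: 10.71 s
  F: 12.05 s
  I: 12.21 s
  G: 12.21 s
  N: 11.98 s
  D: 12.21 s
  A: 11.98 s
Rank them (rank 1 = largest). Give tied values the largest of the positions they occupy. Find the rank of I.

3

Sorted (descending): 12.21, 12.21, 12.21, 12.05, 11.98, 11.98, 11.98, 10.71
The 3 values of 12.21 occupy positions 1–3 → each gets rank 3.
The 3 values of 11.98 occupy positions 5–7 → each gets rank 7.
I has value 12.21 s → rank 3.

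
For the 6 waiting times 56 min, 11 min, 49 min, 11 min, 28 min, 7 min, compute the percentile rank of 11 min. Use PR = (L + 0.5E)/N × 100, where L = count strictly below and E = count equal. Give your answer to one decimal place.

33.3

N = 6.
Strictly below 11: 1. Equal to 11: 2.
PR = (1 + 0.5·2)/6 × 100 = 33.3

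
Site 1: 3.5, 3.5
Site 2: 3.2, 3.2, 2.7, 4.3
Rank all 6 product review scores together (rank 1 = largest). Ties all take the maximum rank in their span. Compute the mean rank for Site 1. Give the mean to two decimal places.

Sorted (descending): 4.3, 3.5, 3.5, 3.2, 3.2, 2.7
The 2 values of 3.5 occupy positions 2–3 → each gets rank 3.
The 2 values of 3.2 occupy positions 4–5 → each gets rank 5.
Site 1 values → pooled ranks: 3.5→3, 3.5→3
Mean rank = (3 + 3) / 2 = 3.00

3.00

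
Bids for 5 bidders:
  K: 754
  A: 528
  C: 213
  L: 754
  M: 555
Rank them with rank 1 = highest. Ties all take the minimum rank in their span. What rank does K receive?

Sorted (descending): 754, 754, 555, 528, 213
The 2 values of 754 occupy positions 1–2 → each gets rank 1.
K has value 754 → rank 1.

1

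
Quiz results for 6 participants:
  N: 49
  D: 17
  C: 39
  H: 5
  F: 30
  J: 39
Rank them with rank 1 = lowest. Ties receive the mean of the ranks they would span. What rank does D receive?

Sorted (ascending): 5, 17, 30, 39, 39, 49
The 2 values of 39 occupy positions 4–5 → average rank (4+5)/2 = 4.5.
D has value 17 → rank 2.

2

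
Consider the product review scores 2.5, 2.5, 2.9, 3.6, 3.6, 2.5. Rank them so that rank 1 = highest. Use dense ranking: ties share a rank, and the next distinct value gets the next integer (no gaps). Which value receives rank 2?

Sorted (descending): 3.6, 3.6, 2.9, 2.5, 2.5, 2.5
The 2 values of 3.6 share dense rank 1.
The 3 values of 2.5 share dense rank 3.
Remaining distinct values take the next consecutive integers.
Rank 2 → value 2.9.

2.9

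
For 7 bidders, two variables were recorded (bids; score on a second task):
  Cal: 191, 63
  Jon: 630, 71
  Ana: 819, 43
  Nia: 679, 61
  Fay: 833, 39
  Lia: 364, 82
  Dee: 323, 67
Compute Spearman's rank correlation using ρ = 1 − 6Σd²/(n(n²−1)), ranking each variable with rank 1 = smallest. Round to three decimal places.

-0.679

Ranks of variable 1: 1, 4, 6, 5, 7, 3, 2
Ranks of variable 2: 4, 6, 2, 3, 1, 7, 5
d = r₁ − r₂: -3, -2, 4, 2, 6, -4, -3
d²: 9, 4, 16, 4, 36, 16, 9; Σd² = 94
ρ = 1 − 6·94/(7·48) = 1 − 564/336 = -0.679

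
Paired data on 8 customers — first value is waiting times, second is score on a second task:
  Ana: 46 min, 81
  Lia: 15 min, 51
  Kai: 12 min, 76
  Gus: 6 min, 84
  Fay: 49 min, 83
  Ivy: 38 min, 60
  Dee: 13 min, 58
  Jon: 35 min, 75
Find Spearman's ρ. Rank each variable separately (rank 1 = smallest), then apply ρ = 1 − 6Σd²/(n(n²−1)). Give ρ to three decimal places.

0.048

Ranks of variable 1: 7, 4, 2, 1, 8, 6, 3, 5
Ranks of variable 2: 6, 1, 5, 8, 7, 3, 2, 4
d = r₁ − r₂: 1, 3, -3, -7, 1, 3, 1, 1
d²: 1, 9, 9, 49, 1, 9, 1, 1; Σd² = 80
ρ = 1 − 6·80/(8·63) = 1 − 480/504 = 0.048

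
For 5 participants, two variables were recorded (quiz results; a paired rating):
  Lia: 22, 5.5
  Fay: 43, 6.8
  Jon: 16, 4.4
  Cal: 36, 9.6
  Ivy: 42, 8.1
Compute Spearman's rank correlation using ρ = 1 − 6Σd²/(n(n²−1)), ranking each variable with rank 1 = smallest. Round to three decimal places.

0.600

Ranks of variable 1: 2, 5, 1, 3, 4
Ranks of variable 2: 2, 3, 1, 5, 4
d = r₁ − r₂: 0, 2, 0, -2, 0
d²: 0, 4, 0, 4, 0; Σd² = 8
ρ = 1 − 6·8/(5·24) = 1 − 48/120 = 0.600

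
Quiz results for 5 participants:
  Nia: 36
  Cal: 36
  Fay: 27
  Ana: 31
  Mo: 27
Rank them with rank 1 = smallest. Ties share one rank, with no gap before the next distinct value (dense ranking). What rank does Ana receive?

Sorted (ascending): 27, 27, 31, 36, 36
The 2 values of 27 share dense rank 1.
The 2 values of 36 share dense rank 3.
Remaining distinct values take the next consecutive integers.
Ana has value 31 → rank 2.

2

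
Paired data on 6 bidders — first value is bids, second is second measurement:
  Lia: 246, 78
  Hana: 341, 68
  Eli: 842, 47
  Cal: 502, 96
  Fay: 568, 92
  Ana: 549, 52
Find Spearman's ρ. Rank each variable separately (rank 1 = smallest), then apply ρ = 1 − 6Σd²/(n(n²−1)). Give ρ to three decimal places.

-0.371

Ranks of variable 1: 1, 2, 6, 3, 5, 4
Ranks of variable 2: 4, 3, 1, 6, 5, 2
d = r₁ − r₂: -3, -1, 5, -3, 0, 2
d²: 9, 1, 25, 9, 0, 4; Σd² = 48
ρ = 1 − 6·48/(6·35) = 1 − 288/210 = -0.371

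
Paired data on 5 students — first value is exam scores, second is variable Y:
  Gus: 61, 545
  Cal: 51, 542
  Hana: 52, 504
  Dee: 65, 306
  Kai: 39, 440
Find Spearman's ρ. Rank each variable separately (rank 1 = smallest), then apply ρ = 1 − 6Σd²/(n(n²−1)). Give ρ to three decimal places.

Ranks of variable 1: 4, 2, 3, 5, 1
Ranks of variable 2: 5, 4, 3, 1, 2
d = r₁ − r₂: -1, -2, 0, 4, -1
d²: 1, 4, 0, 16, 1; Σd² = 22
ρ = 1 − 6·22/(5·24) = 1 − 132/120 = -0.100

-0.100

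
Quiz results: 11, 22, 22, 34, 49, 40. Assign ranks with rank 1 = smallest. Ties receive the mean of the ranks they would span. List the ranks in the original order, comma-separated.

1, 2.5, 2.5, 4, 6, 5

Sorted (ascending): 11, 22, 22, 34, 40, 49
The 2 values of 22 occupy positions 2–3 → average rank (2+3)/2 = 2.5.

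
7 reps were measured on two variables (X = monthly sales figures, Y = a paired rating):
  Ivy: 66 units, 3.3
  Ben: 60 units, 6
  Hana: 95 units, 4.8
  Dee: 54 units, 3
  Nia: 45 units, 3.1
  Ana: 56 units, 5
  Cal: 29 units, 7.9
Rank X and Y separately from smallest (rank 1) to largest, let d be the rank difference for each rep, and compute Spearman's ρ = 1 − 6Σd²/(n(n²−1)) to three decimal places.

Ranks of variable 1: 6, 5, 7, 3, 2, 4, 1
Ranks of variable 2: 3, 6, 4, 1, 2, 5, 7
d = r₁ − r₂: 3, -1, 3, 2, 0, -1, -6
d²: 9, 1, 9, 4, 0, 1, 36; Σd² = 60
ρ = 1 − 6·60/(7·48) = 1 − 360/336 = -0.071

-0.071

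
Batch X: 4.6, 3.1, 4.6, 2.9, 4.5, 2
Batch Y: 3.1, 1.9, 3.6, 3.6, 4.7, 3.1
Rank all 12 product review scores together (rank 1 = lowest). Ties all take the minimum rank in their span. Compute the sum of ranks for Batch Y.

Sorted (ascending): 1.9, 2, 2.9, 3.1, 3.1, 3.1, 3.6, 3.6, 4.5, 4.6, 4.6, 4.7
The 3 values of 3.1 occupy positions 4–6 → each gets rank 4.
The 2 values of 3.6 occupy positions 7–8 → each gets rank 7.
The 2 values of 4.6 occupy positions 10–11 → each gets rank 10.
Batch Y values → pooled ranks: 3.1→4, 1.9→1, 3.6→7, 3.6→7, 4.7→12, 3.1→4
Rank sum = 4 + 1 + 7 + 7 + 12 + 4 = 35

35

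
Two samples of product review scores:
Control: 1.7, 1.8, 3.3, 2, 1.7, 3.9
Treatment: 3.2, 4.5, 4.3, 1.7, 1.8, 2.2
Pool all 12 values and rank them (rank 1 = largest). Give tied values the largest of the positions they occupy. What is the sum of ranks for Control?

Sorted (descending): 4.5, 4.3, 3.9, 3.3, 3.2, 2.2, 2, 1.8, 1.8, 1.7, 1.7, 1.7
The 2 values of 1.8 occupy positions 8–9 → each gets rank 9.
The 3 values of 1.7 occupy positions 10–12 → each gets rank 12.
Control values → pooled ranks: 1.7→12, 1.8→9, 3.3→4, 2→7, 1.7→12, 3.9→3
Rank sum = 12 + 9 + 4 + 7 + 12 + 3 = 47

47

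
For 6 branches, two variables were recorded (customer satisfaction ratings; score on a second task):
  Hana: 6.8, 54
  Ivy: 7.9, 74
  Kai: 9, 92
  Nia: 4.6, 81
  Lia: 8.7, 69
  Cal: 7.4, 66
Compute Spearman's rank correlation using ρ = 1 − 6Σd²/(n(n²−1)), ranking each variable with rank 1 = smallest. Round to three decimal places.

0.371

Ranks of variable 1: 2, 4, 6, 1, 5, 3
Ranks of variable 2: 1, 4, 6, 5, 3, 2
d = r₁ − r₂: 1, 0, 0, -4, 2, 1
d²: 1, 0, 0, 16, 4, 1; Σd² = 22
ρ = 1 − 6·22/(6·35) = 1 − 132/210 = 0.371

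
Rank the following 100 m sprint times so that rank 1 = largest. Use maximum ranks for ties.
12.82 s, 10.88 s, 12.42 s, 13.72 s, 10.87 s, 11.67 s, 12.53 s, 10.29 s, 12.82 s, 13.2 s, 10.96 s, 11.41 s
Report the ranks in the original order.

4, 10, 6, 1, 11, 7, 5, 12, 4, 2, 9, 8

Sorted (descending): 13.72, 13.2, 12.82, 12.82, 12.53, 12.42, 11.67, 11.41, 10.96, 10.88, 10.87, 10.29
The 2 values of 12.82 occupy positions 3–4 → each gets rank 4.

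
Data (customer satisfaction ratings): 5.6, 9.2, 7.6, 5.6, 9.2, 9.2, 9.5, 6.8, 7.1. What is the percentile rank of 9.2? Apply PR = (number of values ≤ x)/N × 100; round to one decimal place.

88.9

N = 9.
Strictly below 9.2: 5. Equal to 9.2: 3.
PR = 8/9 × 100 = 88.9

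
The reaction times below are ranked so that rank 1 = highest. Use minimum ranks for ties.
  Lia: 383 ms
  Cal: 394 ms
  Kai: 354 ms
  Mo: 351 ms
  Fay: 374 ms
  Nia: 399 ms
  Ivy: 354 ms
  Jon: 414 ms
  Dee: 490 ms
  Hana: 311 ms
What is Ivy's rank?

Sorted (descending): 490, 414, 399, 394, 383, 374, 354, 354, 351, 311
The 2 values of 354 occupy positions 7–8 → each gets rank 7.
Ivy has value 354 ms → rank 7.

7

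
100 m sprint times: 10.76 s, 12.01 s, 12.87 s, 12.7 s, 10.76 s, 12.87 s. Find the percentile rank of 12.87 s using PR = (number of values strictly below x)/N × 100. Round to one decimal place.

66.7

N = 6.
Strictly below 12.87: 4. Equal to 12.87: 2.
PR = 4/6 × 100 = 66.7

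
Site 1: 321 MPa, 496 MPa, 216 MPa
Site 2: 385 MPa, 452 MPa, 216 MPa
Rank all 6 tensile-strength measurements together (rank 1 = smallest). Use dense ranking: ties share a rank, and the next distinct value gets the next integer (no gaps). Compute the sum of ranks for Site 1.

8

Sorted (ascending): 216, 216, 321, 385, 452, 496
The 2 values of 216 share dense rank 1.
Remaining distinct values take the next consecutive integers.
Site 1 values → pooled ranks: 321→2, 496→5, 216→1
Rank sum = 2 + 5 + 1 = 8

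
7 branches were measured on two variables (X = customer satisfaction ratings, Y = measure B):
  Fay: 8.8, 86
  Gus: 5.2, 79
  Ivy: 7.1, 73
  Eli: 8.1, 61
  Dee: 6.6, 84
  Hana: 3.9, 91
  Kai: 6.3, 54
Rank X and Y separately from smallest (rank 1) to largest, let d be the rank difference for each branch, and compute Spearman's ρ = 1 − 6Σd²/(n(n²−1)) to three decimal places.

-0.179

Ranks of variable 1: 7, 2, 5, 6, 4, 1, 3
Ranks of variable 2: 6, 4, 3, 2, 5, 7, 1
d = r₁ − r₂: 1, -2, 2, 4, -1, -6, 2
d²: 1, 4, 4, 16, 1, 36, 4; Σd² = 66
ρ = 1 − 6·66/(7·48) = 1 − 396/336 = -0.179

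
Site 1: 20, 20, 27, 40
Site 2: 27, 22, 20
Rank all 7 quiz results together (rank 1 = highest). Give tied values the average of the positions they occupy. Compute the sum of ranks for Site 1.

15.5

Sorted (descending): 40, 27, 27, 22, 20, 20, 20
The 2 values of 27 occupy positions 2–3 → average rank (2+3)/2 = 2.5.
The 3 values of 20 occupy positions 5–7 → average rank 6.
Site 1 values → pooled ranks: 20→6, 20→6, 27→2.5, 40→1
Rank sum = 6 + 6 + 2.5 + 1 = 15.5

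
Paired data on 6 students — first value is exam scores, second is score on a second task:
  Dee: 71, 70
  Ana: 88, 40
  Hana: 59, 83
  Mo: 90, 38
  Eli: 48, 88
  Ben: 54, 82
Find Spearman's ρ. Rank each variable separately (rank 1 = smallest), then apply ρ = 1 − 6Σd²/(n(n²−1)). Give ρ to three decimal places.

-0.943

Ranks of variable 1: 4, 5, 3, 6, 1, 2
Ranks of variable 2: 3, 2, 5, 1, 6, 4
d = r₁ − r₂: 1, 3, -2, 5, -5, -2
d²: 1, 9, 4, 25, 25, 4; Σd² = 68
ρ = 1 − 6·68/(6·35) = 1 − 408/210 = -0.943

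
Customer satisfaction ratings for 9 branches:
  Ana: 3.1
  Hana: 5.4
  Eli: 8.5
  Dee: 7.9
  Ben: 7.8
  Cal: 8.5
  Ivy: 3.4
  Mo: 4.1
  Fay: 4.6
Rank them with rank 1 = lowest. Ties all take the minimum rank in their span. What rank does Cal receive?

8

Sorted (ascending): 3.1, 3.4, 4.1, 4.6, 5.4, 7.8, 7.9, 8.5, 8.5
The 2 values of 8.5 occupy positions 8–9 → each gets rank 8.
Cal has value 8.5 → rank 8.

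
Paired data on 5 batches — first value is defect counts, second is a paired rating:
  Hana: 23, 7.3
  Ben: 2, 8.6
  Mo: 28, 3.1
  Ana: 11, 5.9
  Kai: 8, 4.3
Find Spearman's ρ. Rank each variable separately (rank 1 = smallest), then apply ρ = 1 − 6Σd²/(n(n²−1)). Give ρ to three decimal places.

-0.600

Ranks of variable 1: 4, 1, 5, 3, 2
Ranks of variable 2: 4, 5, 1, 3, 2
d = r₁ − r₂: 0, -4, 4, 0, 0
d²: 0, 16, 16, 0, 0; Σd² = 32
ρ = 1 − 6·32/(5·24) = 1 − 192/120 = -0.600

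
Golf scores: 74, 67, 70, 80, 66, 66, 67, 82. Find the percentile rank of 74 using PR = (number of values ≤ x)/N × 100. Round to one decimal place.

75.0

N = 8.
Strictly below 74: 5. Equal to 74: 1.
PR = 6/8 × 100 = 75.0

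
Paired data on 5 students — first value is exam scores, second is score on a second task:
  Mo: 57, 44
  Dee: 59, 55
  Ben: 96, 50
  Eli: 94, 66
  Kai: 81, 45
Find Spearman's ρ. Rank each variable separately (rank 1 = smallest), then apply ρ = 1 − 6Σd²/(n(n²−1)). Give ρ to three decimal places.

0.500

Ranks of variable 1: 1, 2, 5, 4, 3
Ranks of variable 2: 1, 4, 3, 5, 2
d = r₁ − r₂: 0, -2, 2, -1, 1
d²: 0, 4, 4, 1, 1; Σd² = 10
ρ = 1 − 6·10/(5·24) = 1 − 60/120 = 0.500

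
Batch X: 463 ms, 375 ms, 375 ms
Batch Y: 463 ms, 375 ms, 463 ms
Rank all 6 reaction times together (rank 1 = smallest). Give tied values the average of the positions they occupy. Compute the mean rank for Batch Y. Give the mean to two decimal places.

4.00

Sorted (ascending): 375, 375, 375, 463, 463, 463
The 3 values of 375 occupy positions 1–3 → average rank 2.
The 3 values of 463 occupy positions 4–6 → average rank 5.
Batch Y values → pooled ranks: 463→5, 375→2, 463→5
Mean rank = (5 + 2 + 5) / 3 = 4.00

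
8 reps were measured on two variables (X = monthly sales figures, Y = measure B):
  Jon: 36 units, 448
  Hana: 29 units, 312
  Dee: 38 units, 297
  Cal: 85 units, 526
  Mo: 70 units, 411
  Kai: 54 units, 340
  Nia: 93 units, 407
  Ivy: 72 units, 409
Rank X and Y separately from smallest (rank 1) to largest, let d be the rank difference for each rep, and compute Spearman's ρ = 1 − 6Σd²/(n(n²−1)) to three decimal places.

0.405

Ranks of variable 1: 2, 1, 3, 7, 5, 4, 8, 6
Ranks of variable 2: 7, 2, 1, 8, 6, 3, 4, 5
d = r₁ − r₂: -5, -1, 2, -1, -1, 1, 4, 1
d²: 25, 1, 4, 1, 1, 1, 16, 1; Σd² = 50
ρ = 1 − 6·50/(8·63) = 1 − 300/504 = 0.405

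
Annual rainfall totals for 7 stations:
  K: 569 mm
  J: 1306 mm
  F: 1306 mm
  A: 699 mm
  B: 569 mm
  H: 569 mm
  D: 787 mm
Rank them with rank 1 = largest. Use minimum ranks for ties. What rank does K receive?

5

Sorted (descending): 1306, 1306, 787, 699, 569, 569, 569
The 2 values of 1306 occupy positions 1–2 → each gets rank 1.
The 3 values of 569 occupy positions 5–7 → each gets rank 5.
K has value 569 mm → rank 5.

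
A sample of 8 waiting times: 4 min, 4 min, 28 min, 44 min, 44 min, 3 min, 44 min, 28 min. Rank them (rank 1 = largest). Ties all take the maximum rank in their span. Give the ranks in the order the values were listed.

7, 7, 5, 3, 3, 8, 3, 5

Sorted (descending): 44, 44, 44, 28, 28, 4, 4, 3
The 3 values of 44 occupy positions 1–3 → each gets rank 3.
The 2 values of 28 occupy positions 4–5 → each gets rank 5.
The 2 values of 4 occupy positions 6–7 → each gets rank 7.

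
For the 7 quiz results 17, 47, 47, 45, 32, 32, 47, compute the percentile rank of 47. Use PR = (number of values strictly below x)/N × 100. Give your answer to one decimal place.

57.1

N = 7.
Strictly below 47: 4. Equal to 47: 3.
PR = 4/7 × 100 = 57.1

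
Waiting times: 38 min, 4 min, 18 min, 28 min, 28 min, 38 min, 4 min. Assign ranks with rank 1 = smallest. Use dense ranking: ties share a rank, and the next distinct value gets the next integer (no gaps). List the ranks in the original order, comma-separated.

Sorted (ascending): 4, 4, 18, 28, 28, 38, 38
The 2 values of 4 share dense rank 1.
The 2 values of 28 share dense rank 3.
The 2 values of 38 share dense rank 4.
Remaining distinct values take the next consecutive integers.

4, 1, 2, 3, 3, 4, 1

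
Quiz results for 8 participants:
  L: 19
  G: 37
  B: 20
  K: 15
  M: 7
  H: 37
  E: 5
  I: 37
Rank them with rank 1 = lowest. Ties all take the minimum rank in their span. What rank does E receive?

1

Sorted (ascending): 5, 7, 15, 19, 20, 37, 37, 37
The 3 values of 37 occupy positions 6–8 → each gets rank 6.
E has value 5 → rank 1.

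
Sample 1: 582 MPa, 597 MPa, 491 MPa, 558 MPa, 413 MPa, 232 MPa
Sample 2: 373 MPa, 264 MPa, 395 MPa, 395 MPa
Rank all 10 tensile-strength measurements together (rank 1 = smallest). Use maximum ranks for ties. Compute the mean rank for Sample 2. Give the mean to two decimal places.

Sorted (ascending): 232, 264, 373, 395, 395, 413, 491, 558, 582, 597
The 2 values of 395 occupy positions 4–5 → each gets rank 5.
Sample 2 values → pooled ranks: 373→3, 264→2, 395→5, 395→5
Mean rank = (3 + 2 + 5 + 5) / 4 = 3.75

3.75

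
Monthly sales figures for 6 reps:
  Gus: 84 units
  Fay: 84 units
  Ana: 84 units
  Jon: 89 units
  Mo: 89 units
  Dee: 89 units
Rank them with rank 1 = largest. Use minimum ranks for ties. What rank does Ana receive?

Sorted (descending): 89, 89, 89, 84, 84, 84
The 3 values of 89 occupy positions 1–3 → each gets rank 1.
The 3 values of 84 occupy positions 4–6 → each gets rank 4.
Ana has value 84 units → rank 4.

4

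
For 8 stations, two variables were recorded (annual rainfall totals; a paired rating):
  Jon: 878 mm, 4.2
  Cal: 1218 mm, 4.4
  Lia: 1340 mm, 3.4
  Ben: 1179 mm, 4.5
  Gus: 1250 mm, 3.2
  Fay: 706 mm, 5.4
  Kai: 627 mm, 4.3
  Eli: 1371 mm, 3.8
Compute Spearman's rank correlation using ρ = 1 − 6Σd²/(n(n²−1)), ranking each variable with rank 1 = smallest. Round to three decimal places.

Ranks of variable 1: 3, 5, 7, 4, 6, 2, 1, 8
Ranks of variable 2: 4, 6, 2, 7, 1, 8, 5, 3
d = r₁ − r₂: -1, -1, 5, -3, 5, -6, -4, 5
d²: 1, 1, 25, 9, 25, 36, 16, 25; Σd² = 138
ρ = 1 − 6·138/(8·63) = 1 − 828/504 = -0.643

-0.643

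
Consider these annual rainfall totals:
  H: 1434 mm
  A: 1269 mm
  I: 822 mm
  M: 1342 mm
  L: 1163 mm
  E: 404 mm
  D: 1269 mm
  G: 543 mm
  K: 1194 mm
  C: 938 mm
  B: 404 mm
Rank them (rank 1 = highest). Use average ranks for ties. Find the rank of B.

Sorted (descending): 1434, 1342, 1269, 1269, 1194, 1163, 938, 822, 543, 404, 404
The 2 values of 1269 occupy positions 3–4 → average rank (3+4)/2 = 3.5.
The 2 values of 404 occupy positions 10–11 → average rank (10+11)/2 = 10.5.
B has value 404 mm → rank 10.5.

10.5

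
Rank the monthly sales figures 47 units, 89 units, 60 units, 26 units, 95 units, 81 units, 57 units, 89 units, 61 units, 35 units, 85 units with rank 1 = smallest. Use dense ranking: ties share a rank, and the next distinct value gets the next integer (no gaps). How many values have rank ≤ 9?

10

Sorted (ascending): 26, 35, 47, 57, 60, 61, 81, 85, 89, 89, 95
The 2 values of 89 share dense rank 9.
Remaining distinct values take the next consecutive integers.
Ranks ≤ 9: {1, 2, 3, 4, 5, 6, 7, 8, 9, 9} → 10 values.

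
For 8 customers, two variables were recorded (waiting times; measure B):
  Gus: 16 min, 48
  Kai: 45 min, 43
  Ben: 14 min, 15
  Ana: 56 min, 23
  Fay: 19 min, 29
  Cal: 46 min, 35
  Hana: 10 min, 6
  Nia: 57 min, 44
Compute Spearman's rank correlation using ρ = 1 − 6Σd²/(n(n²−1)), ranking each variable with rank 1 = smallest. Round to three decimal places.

0.476

Ranks of variable 1: 3, 5, 2, 7, 4, 6, 1, 8
Ranks of variable 2: 8, 6, 2, 3, 4, 5, 1, 7
d = r₁ − r₂: -5, -1, 0, 4, 0, 1, 0, 1
d²: 25, 1, 0, 16, 0, 1, 0, 1; Σd² = 44
ρ = 1 − 6·44/(8·63) = 1 − 264/504 = 0.476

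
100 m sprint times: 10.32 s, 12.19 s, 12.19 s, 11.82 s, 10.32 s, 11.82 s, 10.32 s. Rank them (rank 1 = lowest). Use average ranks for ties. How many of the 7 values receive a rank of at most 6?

Sorted (ascending): 10.32, 10.32, 10.32, 11.82, 11.82, 12.19, 12.19
The 3 values of 10.32 occupy positions 1–3 → average rank 2.
The 2 values of 11.82 occupy positions 4–5 → average rank (4+5)/2 = 4.5.
The 2 values of 12.19 occupy positions 6–7 → average rank (6+7)/2 = 6.5.
Ranks ≤ 6: {2, 2, 2, 4.5, 4.5} → 5 values.

5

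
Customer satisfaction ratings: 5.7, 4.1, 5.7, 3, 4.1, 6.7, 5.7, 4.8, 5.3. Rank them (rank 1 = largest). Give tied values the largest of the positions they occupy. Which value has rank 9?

Sorted (descending): 6.7, 5.7, 5.7, 5.7, 5.3, 4.8, 4.1, 4.1, 3
The 3 values of 5.7 occupy positions 2–4 → each gets rank 4.
The 2 values of 4.1 occupy positions 7–8 → each gets rank 8.
Rank 9 → value 3.

3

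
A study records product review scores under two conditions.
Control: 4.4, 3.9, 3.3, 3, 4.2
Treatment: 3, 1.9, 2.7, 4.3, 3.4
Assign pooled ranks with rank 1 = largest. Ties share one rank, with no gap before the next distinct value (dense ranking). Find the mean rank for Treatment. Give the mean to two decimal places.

Sorted (descending): 4.4, 4.3, 4.2, 3.9, 3.4, 3.3, 3, 3, 2.7, 1.9
The 2 values of 3 share dense rank 7.
Remaining distinct values take the next consecutive integers.
Treatment values → pooled ranks: 3→7, 1.9→9, 2.7→8, 4.3→2, 3.4→5
Mean rank = (7 + 9 + 8 + 2 + 5) / 5 = 6.20

6.20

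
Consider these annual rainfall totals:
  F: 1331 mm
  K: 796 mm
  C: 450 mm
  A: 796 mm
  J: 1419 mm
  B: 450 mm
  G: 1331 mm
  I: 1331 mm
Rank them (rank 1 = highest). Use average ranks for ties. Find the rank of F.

3

Sorted (descending): 1419, 1331, 1331, 1331, 796, 796, 450, 450
The 3 values of 1331 occupy positions 2–4 → average rank 3.
The 2 values of 796 occupy positions 5–6 → average rank (5+6)/2 = 5.5.
The 2 values of 450 occupy positions 7–8 → average rank (7+8)/2 = 7.5.
F has value 1331 mm → rank 3.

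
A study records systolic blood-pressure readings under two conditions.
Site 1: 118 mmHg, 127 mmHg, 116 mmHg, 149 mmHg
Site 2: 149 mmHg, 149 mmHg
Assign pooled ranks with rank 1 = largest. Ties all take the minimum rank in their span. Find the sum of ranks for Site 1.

16

Sorted (descending): 149, 149, 149, 127, 118, 116
The 3 values of 149 occupy positions 1–3 → each gets rank 1.
Site 1 values → pooled ranks: 118→5, 127→4, 116→6, 149→1
Rank sum = 5 + 4 + 6 + 1 = 16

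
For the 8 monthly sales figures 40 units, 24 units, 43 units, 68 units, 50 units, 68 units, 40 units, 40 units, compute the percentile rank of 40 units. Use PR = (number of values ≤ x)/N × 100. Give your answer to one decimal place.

50.0

N = 8.
Strictly below 40: 1. Equal to 40: 3.
PR = 4/8 × 100 = 50.0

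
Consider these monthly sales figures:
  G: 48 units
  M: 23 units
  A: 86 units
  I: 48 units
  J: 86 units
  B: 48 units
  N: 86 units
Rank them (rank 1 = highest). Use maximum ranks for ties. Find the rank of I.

Sorted (descending): 86, 86, 86, 48, 48, 48, 23
The 3 values of 86 occupy positions 1–3 → each gets rank 3.
The 3 values of 48 occupy positions 4–6 → each gets rank 6.
I has value 48 units → rank 6.

6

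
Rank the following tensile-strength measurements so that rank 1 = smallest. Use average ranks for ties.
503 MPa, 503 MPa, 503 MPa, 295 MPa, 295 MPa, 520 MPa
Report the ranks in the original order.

4, 4, 4, 1.5, 1.5, 6

Sorted (ascending): 295, 295, 503, 503, 503, 520
The 2 values of 295 occupy positions 1–2 → average rank (1+2)/2 = 1.5.
The 3 values of 503 occupy positions 3–5 → average rank 4.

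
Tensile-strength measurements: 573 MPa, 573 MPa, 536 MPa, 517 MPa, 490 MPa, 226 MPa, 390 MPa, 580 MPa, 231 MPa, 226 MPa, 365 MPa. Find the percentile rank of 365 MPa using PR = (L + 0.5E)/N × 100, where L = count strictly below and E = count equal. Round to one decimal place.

N = 11.
Strictly below 365: 3. Equal to 365: 1.
PR = (3 + 0.5·1)/11 × 100 = 31.8

31.8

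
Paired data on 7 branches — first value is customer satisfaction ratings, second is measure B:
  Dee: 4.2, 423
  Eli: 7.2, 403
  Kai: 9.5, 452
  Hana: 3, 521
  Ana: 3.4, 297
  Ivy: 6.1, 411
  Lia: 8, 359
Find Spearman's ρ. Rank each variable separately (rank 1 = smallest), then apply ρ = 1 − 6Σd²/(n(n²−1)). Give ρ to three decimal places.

-0.107

Ranks of variable 1: 3, 5, 7, 1, 2, 4, 6
Ranks of variable 2: 5, 3, 6, 7, 1, 4, 2
d = r₁ − r₂: -2, 2, 1, -6, 1, 0, 4
d²: 4, 4, 1, 36, 1, 0, 16; Σd² = 62
ρ = 1 − 6·62/(7·48) = 1 − 372/336 = -0.107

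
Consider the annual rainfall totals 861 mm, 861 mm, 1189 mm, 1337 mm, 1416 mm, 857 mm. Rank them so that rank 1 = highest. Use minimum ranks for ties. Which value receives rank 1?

1416

Sorted (descending): 1416, 1337, 1189, 861, 861, 857
The 2 values of 861 occupy positions 4–5 → each gets rank 4.
Rank 1 → value 1416.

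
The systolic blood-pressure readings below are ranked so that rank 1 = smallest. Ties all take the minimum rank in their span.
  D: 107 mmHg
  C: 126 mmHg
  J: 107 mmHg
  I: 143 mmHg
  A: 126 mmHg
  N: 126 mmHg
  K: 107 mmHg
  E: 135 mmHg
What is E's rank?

Sorted (ascending): 107, 107, 107, 126, 126, 126, 135, 143
The 3 values of 107 occupy positions 1–3 → each gets rank 1.
The 3 values of 126 occupy positions 4–6 → each gets rank 4.
E has value 135 mmHg → rank 7.

7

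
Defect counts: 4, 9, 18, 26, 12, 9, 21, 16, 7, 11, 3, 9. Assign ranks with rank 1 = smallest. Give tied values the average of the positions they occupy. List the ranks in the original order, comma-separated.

Sorted (ascending): 3, 4, 7, 9, 9, 9, 11, 12, 16, 18, 21, 26
The 3 values of 9 occupy positions 4–6 → average rank 5.

2, 5, 10, 12, 8, 5, 11, 9, 3, 7, 1, 5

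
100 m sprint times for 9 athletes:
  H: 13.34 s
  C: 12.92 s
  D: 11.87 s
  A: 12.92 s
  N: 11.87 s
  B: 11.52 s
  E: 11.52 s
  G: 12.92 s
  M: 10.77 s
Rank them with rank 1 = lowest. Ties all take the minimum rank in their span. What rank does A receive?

6

Sorted (ascending): 10.77, 11.52, 11.52, 11.87, 11.87, 12.92, 12.92, 12.92, 13.34
The 2 values of 11.52 occupy positions 2–3 → each gets rank 2.
The 2 values of 11.87 occupy positions 4–5 → each gets rank 4.
The 3 values of 12.92 occupy positions 6–8 → each gets rank 6.
A has value 12.92 s → rank 6.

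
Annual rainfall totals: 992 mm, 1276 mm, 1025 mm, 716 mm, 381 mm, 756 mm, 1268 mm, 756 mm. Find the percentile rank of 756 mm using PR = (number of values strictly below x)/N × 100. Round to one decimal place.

N = 8.
Strictly below 756: 2. Equal to 756: 2.
PR = 2/8 × 100 = 25.0

25.0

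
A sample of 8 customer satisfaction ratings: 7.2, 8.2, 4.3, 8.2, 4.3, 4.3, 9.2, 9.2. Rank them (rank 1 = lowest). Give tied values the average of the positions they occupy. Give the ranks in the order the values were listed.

4, 5.5, 2, 5.5, 2, 2, 7.5, 7.5

Sorted (ascending): 4.3, 4.3, 4.3, 7.2, 8.2, 8.2, 9.2, 9.2
The 3 values of 4.3 occupy positions 1–3 → average rank 2.
The 2 values of 8.2 occupy positions 5–6 → average rank (5+6)/2 = 5.5.
The 2 values of 9.2 occupy positions 7–8 → average rank (7+8)/2 = 7.5.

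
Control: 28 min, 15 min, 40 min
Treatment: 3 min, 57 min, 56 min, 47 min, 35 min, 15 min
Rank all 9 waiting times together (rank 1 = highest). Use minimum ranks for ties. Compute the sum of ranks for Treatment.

Sorted (descending): 57, 56, 47, 40, 35, 28, 15, 15, 3
The 2 values of 15 occupy positions 7–8 → each gets rank 7.
Treatment values → pooled ranks: 3→9, 57→1, 56→2, 47→3, 35→5, 15→7
Rank sum = 9 + 1 + 2 + 3 + 5 + 7 = 27

27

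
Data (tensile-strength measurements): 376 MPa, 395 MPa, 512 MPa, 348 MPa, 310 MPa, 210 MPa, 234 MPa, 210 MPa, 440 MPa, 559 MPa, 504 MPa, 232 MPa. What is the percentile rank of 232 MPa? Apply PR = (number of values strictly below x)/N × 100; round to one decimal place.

N = 12.
Strictly below 232: 2. Equal to 232: 1.
PR = 2/12 × 100 = 16.7

16.7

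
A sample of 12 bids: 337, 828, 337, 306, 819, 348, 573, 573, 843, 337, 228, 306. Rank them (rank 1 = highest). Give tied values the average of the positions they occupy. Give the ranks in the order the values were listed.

Sorted (descending): 843, 828, 819, 573, 573, 348, 337, 337, 337, 306, 306, 228
The 2 values of 573 occupy positions 4–5 → average rank (4+5)/2 = 4.5.
The 3 values of 337 occupy positions 7–9 → average rank 8.
The 2 values of 306 occupy positions 10–11 → average rank (10+11)/2 = 10.5.

8, 2, 8, 10.5, 3, 6, 4.5, 4.5, 1, 8, 12, 10.5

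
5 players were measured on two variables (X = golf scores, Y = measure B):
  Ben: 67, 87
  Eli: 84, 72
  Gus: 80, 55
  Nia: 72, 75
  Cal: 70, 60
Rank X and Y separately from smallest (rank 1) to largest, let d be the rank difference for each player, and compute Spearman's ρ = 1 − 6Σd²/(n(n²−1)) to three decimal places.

Ranks of variable 1: 1, 5, 4, 3, 2
Ranks of variable 2: 5, 3, 1, 4, 2
d = r₁ − r₂: -4, 2, 3, -1, 0
d²: 16, 4, 9, 1, 0; Σd² = 30
ρ = 1 − 6·30/(5·24) = 1 − 180/120 = -0.500

-0.500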